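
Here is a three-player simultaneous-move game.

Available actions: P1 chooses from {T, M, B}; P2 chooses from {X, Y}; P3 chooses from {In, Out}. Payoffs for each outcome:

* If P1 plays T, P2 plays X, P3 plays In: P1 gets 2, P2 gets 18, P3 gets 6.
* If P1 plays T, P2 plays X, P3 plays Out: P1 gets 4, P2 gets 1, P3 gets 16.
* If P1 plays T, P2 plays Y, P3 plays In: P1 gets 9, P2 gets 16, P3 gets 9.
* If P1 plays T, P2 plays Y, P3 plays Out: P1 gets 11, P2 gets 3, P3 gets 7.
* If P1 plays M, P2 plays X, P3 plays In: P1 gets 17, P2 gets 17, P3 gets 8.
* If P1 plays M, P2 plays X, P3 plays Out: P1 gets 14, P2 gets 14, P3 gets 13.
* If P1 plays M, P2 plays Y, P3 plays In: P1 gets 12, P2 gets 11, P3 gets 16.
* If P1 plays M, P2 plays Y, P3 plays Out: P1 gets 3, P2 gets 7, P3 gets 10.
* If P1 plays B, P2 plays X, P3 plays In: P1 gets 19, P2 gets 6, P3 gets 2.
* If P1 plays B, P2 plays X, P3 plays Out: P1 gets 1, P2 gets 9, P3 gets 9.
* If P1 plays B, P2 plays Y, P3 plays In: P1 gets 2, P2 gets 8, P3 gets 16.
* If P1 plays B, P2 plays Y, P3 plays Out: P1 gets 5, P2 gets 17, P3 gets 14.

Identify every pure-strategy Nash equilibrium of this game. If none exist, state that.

For each player, find the best response to each opponent profile; mutual best responses are the pure NE.
P1 against (X, In): payoffs 2, 17, 19 → best response B.
P1 against (X, Out): payoffs 4, 14, 1 → best response M.
P1 against (Y, In): payoffs 9, 12, 2 → best response M.
P1 against (Y, Out): payoffs 11, 3, 5 → best response T.
P2 against (T, In): payoffs 18, 16 → best response X.
P2 against (T, Out): payoffs 1, 3 → best response Y.
P2 against (M, In): payoffs 17, 11 → best response X.
P2 against (M, Out): payoffs 14, 7 → best response X.
P2 against (B, In): payoffs 6, 8 → best response Y.
P2 against (B, Out): payoffs 9, 17 → best response Y.
P3 against (T, X): payoffs 6, 16 → best response Out.
P3 against (T, Y): payoffs 9, 7 → best response In.
P3 against (M, X): payoffs 8, 13 → best response Out.
P3 against (M, Y): payoffs 16, 10 → best response In.
P3 against (B, X): payoffs 2, 9 → best response Out.
P3 against (B, Y): payoffs 16, 14 → best response In.
Mutual best responses: (M, X, Out).

Pure NE: (M, X, Out)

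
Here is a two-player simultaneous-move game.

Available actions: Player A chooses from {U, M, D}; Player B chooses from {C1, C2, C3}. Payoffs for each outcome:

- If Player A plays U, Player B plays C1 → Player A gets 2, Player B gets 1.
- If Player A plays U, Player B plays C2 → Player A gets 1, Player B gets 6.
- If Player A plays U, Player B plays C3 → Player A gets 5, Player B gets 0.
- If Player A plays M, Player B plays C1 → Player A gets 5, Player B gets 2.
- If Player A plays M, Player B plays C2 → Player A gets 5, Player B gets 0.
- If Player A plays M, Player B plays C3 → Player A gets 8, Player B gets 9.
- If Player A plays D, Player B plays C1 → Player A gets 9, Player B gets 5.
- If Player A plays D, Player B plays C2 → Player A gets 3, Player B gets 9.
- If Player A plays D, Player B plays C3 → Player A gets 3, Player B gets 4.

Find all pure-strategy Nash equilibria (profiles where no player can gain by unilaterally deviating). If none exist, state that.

(M, C3)

Mark each player's best response to every combination of opponents' strategies; a profile where every player is best-responding is a pure Nash equilibrium.
Player A against C1: payoffs 2, 5, 9 → best response D.
Player A against C2: payoffs 1, 5, 3 → best response M.
Player A against C3: payoffs 5, 8, 3 → best response M.
Player B against U: payoffs 1, 6, 0 → best response C2.
Player B against M: payoffs 2, 0, 9 → best response C3.
Player B against D: payoffs 5, 9, 4 → best response C2.
Mutual best responses: (M, C3).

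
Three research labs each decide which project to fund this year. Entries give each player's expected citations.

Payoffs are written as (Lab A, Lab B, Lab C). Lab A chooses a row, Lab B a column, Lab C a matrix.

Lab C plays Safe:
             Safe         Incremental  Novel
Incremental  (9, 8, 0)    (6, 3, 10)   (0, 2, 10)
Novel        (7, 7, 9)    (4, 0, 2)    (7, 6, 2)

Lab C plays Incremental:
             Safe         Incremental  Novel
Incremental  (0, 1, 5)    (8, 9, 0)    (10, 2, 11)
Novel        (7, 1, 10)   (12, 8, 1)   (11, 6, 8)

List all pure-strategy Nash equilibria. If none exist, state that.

Lab A against (Safe, Safe): payoffs 9, 7 → best response Incremental.
Lab A against (Safe, Incremental): payoffs 0, 7 → best response Novel.
Lab A against (Incremental, Safe): payoffs 6, 4 → best response Incremental.
Lab A against (Incremental, Incremental): payoffs 8, 12 → best response Novel.
Lab A against (Novel, Safe): payoffs 0, 7 → best response Novel.
Lab A against (Novel, Incremental): payoffs 10, 11 → best response Novel.
Lab B against (Incremental, Safe): payoffs 8, 3, 2 → best response Safe.
Lab B against (Incremental, Incremental): payoffs 1, 9, 2 → best response Incremental.
Lab B against (Novel, Safe): payoffs 7, 0, 6 → best response Safe.
Lab B against (Novel, Incremental): payoffs 1, 8, 6 → best response Incremental.
Lab C against (Incremental, Safe): payoffs 0, 5 → best response Incremental.
Lab C against (Incremental, Incremental): payoffs 10, 0 → best response Safe.
Lab C against (Incremental, Novel): payoffs 10, 11 → best response Incremental.
Lab C against (Novel, Safe): payoffs 9, 10 → best response Incremental.
Lab C against (Novel, Incremental): payoffs 2, 1 → best response Safe.
Lab C against (Novel, Novel): payoffs 2, 8 → best response Incremental.
No profile is a mutual best response for all players.

This game has no pure Nash equilibrium.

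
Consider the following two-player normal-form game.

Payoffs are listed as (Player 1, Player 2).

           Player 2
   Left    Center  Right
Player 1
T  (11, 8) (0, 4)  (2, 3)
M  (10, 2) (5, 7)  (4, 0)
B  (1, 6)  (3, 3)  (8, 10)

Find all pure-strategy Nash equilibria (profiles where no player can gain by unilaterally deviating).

For each strategy profile, look for a profitable unilateral deviation.
(T, Left): Player 1 gets 11, best alternative 10; Player 2 gets 8, best alternative 4. No profitable deviation — NE.
(T, Center): Player 1 can switch to M (0 → 5). Not NE.
(T, Right): Player 1 can switch to M (2 → 4). Not NE.
(M, Left): Player 1 can switch to T (10 → 11). Not NE.
(M, Center): Player 1 gets 5, best alternative 3; Player 2 gets 7, best alternative 2. No profitable deviation — NE.
(M, Right): Player 1 can switch to B (4 → 8). Not NE.
(B, Left): Player 1 can switch to T (1 → 11). Not NE.
(B, Center): Player 1 can switch to M (3 → 5). Not NE.
(B, Right): Player 1 gets 8, best alternative 4; Player 2 gets 10, best alternative 6. No profitable deviation — NE.

(T, Left), (M, Center), (B, Right)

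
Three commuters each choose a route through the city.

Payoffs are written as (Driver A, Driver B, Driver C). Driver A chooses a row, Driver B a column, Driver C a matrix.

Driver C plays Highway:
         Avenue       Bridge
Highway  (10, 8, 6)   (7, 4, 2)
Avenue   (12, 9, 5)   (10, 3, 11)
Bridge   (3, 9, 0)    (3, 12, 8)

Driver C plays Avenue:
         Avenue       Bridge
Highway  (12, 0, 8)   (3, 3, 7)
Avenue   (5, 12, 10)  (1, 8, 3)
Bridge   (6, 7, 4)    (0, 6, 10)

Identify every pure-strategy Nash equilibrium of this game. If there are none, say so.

(Highway, Bridge, Avenue)

(Highway, Avenue, Highway): Driver A can switch to Avenue (10 → 12). Not NE.
(Highway, Avenue, Avenue): Driver B can switch to Bridge (0 → 3). Not NE.
(Highway, Bridge, Highway): Driver A can switch to Avenue (7 → 10). Not NE.
(Highway, Bridge, Avenue): Driver A gets 3, best alternative 1; Driver B gets 3, best alternative 0; Driver C gets 7, best alternative 2. No profitable deviation — NE.
(Avenue, Avenue, Highway): Driver C can switch to Avenue (5 → 10). Not NE.
(Avenue, Avenue, Avenue): Driver A can switch to Highway (5 → 12). Not NE.
(Avenue, Bridge, Highway): Driver B can switch to Avenue (3 → 9). Not NE.
(The remaining 5 profiles each have a profitable deviation by the same check.)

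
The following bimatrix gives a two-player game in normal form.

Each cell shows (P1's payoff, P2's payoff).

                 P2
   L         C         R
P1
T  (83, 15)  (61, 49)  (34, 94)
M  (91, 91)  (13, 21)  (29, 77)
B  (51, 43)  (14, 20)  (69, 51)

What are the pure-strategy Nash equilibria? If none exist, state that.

The pure Nash equilibria are (M, L), (B, R).

(T, L): P1 can switch to M (83 → 91). Not NE.
(T, C): P2 can switch to R (49 → 94). Not NE.
(T, R): P1 can switch to B (34 → 69). Not NE.
(M, L): P1 gets 91, best alternative 83; P2 gets 91, best alternative 77. No profitable deviation — NE.
(M, C): P1 can switch to T (13 → 61). Not NE.
(M, R): P1 can switch to T (29 → 34). Not NE.
(B, L): P1 can switch to T (51 → 83). Not NE.
(B, R): P1 gets 69, best alternative 34; P2 gets 51, best alternative 43. No profitable deviation — NE.
(The remaining 1 profile has a profitable deviation by the same check.)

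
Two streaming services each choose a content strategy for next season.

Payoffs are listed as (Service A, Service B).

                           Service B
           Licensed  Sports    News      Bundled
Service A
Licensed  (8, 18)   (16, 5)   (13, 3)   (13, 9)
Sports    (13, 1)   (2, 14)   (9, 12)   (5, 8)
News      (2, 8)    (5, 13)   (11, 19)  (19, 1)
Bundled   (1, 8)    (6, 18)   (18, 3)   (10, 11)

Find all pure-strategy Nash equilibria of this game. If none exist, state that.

No pure-strategy Nash equilibrium.

Check each profile: it is a Nash equilibrium iff no player can strictly gain by switching unilaterally.
(Licensed, Licensed): Service A can switch to Sports (8 → 13). Not NE.
(Licensed, Sports): Service B can switch to Licensed (5 → 18). Not NE.
(Licensed, News): Service A can switch to Bundled (13 → 18). Not NE.
(Licensed, Bundled): Service A can switch to News (13 → 19). Not NE.
(Sports, Licensed): Service B can switch to Sports (1 → 14). Not NE.
(Sports, Sports): Service A can switch to Licensed (2 → 16). Not NE.
(The remaining 10 profiles each have a profitable deviation by the same check.)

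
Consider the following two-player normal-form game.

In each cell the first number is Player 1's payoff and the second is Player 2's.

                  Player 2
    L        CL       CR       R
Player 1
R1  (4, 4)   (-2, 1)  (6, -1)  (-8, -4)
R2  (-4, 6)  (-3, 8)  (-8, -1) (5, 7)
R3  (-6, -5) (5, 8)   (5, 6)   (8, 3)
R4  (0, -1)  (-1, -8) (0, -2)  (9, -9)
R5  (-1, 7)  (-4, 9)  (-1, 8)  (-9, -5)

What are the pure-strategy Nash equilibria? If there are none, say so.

(R1, L) and (R3, CL)

Player 1 against L: payoffs 4, -4, -6, 0, -1 → best response R1.
Player 1 against CL: payoffs -2, -3, 5, -1, -4 → best response R3.
Player 1 against CR: payoffs 6, -8, 5, 0, -1 → best response R1.
Player 1 against R: payoffs -8, 5, 8, 9, -9 → best response R4.
Player 2 against R1: payoffs 4, 1, -1, -4 → best response L.
Player 2 against R2: payoffs 6, 8, -1, 7 → best response CL.
Player 2 against R3: payoffs -5, 8, 6, 3 → best response CL.
Player 2 against R4: payoffs -1, -8, -2, -9 → best response L.
Player 2 against R5: payoffs 7, 9, 8, -5 → best response CL.
Mutual best responses: (R1, L); (R3, CL).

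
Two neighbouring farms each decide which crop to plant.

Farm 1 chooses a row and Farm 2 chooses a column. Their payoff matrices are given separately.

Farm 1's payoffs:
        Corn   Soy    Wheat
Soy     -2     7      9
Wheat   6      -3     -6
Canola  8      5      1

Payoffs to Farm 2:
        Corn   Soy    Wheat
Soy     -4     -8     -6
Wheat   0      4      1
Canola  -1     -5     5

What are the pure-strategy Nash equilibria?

No pure-strategy Nash equilibrium.

Farm 1 against Corn: payoffs -2, 6, 8 → best response Canola.
Farm 1 against Soy: payoffs 7, -3, 5 → best response Soy.
Farm 1 against Wheat: payoffs 9, -6, 1 → best response Soy.
Farm 2 against Soy: payoffs -4, -8, -6 → best response Corn.
Farm 2 against Wheat: payoffs 0, 4, 1 → best response Soy.
Farm 2 against Canola: payoffs -1, -5, 5 → best response Wheat.
No profile is a mutual best response for all players.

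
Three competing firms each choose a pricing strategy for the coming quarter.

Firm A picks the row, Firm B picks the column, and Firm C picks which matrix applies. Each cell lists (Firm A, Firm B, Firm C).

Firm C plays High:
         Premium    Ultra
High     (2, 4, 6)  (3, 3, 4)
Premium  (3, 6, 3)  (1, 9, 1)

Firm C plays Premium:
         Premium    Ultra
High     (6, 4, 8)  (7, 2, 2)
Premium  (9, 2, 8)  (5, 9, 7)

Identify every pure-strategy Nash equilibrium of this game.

For each strategy profile, look for a profitable unilateral deviation.
(High, Premium, High): Firm A can switch to Premium (2 → 3). Not NE.
(High, Premium, Premium): Firm A can switch to Premium (6 → 9). Not NE.
(High, Ultra, High): Firm B can switch to Premium (3 → 4). Not NE.
(High, Ultra, Premium): Firm B can switch to Premium (2 → 4). Not NE.
(Premium, Premium, High): Firm B can switch to Ultra (6 → 9). Not NE.
(Premium, Premium, Premium): Firm B can switch to Ultra (2 → 9). Not NE.
(Premium, Ultra, High): Firm A can switch to High (1 → 3). Not NE.
(Premium, Ultra, Premium): Firm A can switch to High (5 → 7). Not NE.

No pure-strategy Nash equilibrium.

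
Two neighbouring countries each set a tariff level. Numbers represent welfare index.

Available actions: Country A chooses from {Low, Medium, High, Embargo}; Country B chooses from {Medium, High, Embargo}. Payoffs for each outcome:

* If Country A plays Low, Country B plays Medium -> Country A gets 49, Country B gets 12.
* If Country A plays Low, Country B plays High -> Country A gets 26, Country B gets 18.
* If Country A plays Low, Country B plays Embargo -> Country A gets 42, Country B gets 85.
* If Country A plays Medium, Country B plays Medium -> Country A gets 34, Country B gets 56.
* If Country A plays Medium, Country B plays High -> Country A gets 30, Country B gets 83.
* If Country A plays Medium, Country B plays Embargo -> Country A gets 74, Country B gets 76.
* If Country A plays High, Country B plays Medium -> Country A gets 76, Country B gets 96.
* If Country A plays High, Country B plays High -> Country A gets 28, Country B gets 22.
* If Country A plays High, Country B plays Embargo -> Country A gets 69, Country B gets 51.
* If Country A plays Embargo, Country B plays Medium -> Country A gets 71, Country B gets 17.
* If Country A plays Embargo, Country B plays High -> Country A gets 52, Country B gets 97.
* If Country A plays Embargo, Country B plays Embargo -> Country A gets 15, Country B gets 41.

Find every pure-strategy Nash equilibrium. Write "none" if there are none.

The pure Nash equilibria are (High, Medium) and (Embargo, High).

Country A against Medium: payoffs 49, 34, 76, 71 → best response High.
Country A against High: payoffs 26, 30, 28, 52 → best response Embargo.
Country A against Embargo: payoffs 42, 74, 69, 15 → best response Medium.
Country B against Low: payoffs 12, 18, 85 → best response Embargo.
Country B against Medium: payoffs 56, 83, 76 → best response High.
Country B against High: payoffs 96, 22, 51 → best response Medium.
Country B against Embargo: payoffs 17, 97, 41 → best response High.
Mutual best responses: (High, Medium); (Embargo, High).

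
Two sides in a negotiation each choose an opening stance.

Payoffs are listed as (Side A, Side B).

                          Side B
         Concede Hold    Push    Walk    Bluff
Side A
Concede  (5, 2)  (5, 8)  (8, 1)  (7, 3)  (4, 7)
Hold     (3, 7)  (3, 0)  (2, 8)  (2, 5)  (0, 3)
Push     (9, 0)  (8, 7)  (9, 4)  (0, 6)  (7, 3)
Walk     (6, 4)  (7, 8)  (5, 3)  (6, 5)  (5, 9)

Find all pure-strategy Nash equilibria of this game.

Side A against Concede: payoffs 5, 3, 9, 6 → best response Push.
Side A against Hold: payoffs 5, 3, 8, 7 → best response Push.
Side A against Push: payoffs 8, 2, 9, 5 → best response Push.
Side A against Walk: payoffs 7, 2, 0, 6 → best response Concede.
Side A against Bluff: payoffs 4, 0, 7, 5 → best response Push.
Side B against Concede: payoffs 2, 8, 1, 3, 7 → best response Hold.
Side B against Hold: payoffs 7, 0, 8, 5, 3 → best response Push.
Side B against Push: payoffs 0, 7, 4, 6, 3 → best response Hold.
Side B against Walk: payoffs 4, 8, 3, 5, 9 → best response Bluff.
Mutual best responses: (Push, Hold).

(Push, Hold)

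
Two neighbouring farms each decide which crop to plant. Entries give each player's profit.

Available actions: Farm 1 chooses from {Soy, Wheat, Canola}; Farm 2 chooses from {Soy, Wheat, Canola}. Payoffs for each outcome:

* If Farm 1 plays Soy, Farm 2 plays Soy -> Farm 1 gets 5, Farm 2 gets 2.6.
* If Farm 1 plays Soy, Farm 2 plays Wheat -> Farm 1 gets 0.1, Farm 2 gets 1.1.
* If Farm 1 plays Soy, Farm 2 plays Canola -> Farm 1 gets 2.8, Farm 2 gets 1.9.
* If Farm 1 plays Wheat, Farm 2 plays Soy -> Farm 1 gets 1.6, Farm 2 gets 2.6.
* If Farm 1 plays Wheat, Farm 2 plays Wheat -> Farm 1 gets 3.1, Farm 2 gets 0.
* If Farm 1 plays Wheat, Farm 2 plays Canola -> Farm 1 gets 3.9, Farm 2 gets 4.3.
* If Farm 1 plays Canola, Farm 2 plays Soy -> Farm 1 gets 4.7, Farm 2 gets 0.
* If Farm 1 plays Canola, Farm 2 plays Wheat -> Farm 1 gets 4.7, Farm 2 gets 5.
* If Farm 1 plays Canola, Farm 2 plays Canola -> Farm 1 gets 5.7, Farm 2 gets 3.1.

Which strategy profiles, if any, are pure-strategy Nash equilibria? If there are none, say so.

For each strategy profile, look for a profitable unilateral deviation.
(Soy, Soy): Farm 1 gets 5, best alternative 4.7; Farm 2 gets 2.6, best alternative 1.9. No profitable deviation — NE.
(Soy, Wheat): Farm 1 can switch to Wheat (0.1 → 3.1). Not NE.
(Soy, Canola): Farm 1 can switch to Wheat (2.8 → 3.9). Not NE.
(Wheat, Soy): Farm 1 can switch to Soy (1.6 → 5). Not NE.
(Wheat, Wheat): Farm 1 can switch to Canola (3.1 → 4.7). Not NE.
(Wheat, Canola): Farm 1 can switch to Canola (3.9 → 5.7). Not NE.
(Canola, Soy): Farm 1 can switch to Soy (4.7 → 5). Not NE.
(Canola, Wheat): Farm 1 gets 4.7, best alternative 3.1; Farm 2 gets 5, best alternative 3.1. No profitable deviation — NE.
(Canola, Canola): Farm 2 can switch to Wheat (3.1 → 5). Not NE.

(Soy, Soy); (Canola, Wheat)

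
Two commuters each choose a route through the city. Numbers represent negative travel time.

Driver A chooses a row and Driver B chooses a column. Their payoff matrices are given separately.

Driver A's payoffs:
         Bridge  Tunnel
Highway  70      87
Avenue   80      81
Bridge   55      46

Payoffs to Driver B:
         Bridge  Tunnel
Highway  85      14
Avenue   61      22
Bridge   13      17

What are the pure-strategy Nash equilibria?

Pure NE: (Avenue, Bridge)

Mark each player's best response to every combination of opponents' strategies; a profile where every player is best-responding is a pure Nash equilibrium.
Driver A against Bridge: payoffs 70, 80, 55 → best response Avenue.
Driver A against Tunnel: payoffs 87, 81, 46 → best response Highway.
Driver B against Highway: payoffs 85, 14 → best response Bridge.
Driver B against Avenue: payoffs 61, 22 → best response Bridge.
Driver B against Bridge: payoffs 13, 17 → best response Tunnel.
Mutual best responses: (Avenue, Bridge).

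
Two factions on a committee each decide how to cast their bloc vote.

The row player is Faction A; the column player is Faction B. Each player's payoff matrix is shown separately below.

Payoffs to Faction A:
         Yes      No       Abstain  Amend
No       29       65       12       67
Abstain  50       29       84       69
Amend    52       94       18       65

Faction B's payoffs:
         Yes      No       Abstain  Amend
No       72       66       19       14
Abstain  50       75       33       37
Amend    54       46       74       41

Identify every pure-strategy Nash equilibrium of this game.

Check each profile: it is a Nash equilibrium iff no player can strictly gain by switching unilaterally.
(No, Yes): Faction A can switch to Abstain (29 → 50). Not NE.
(No, No): Faction A can switch to Amend (65 → 94). Not NE.
(No, Abstain): Faction A can switch to Abstain (12 → 84). Not NE.
(No, Amend): Faction A can switch to Abstain (67 → 69). Not NE.
(Abstain, Yes): Faction A can switch to Amend (50 → 52). Not NE.
(Abstain, No): Faction A can switch to No (29 → 65). Not NE.
(Abstain, Abstain): Faction B can switch to Yes (33 → 50). Not NE.
(Abstain, Amend): Faction B can switch to Yes (37 → 50). Not NE.
(Amend, Yes): Faction B can switch to Abstain (54 → 74). Not NE.
(Amend, No): Faction B can switch to Yes (46 → 54). Not NE.
(The remaining 2 profiles each have a profitable deviation by the same check.)

There is no pure-strategy Nash equilibrium.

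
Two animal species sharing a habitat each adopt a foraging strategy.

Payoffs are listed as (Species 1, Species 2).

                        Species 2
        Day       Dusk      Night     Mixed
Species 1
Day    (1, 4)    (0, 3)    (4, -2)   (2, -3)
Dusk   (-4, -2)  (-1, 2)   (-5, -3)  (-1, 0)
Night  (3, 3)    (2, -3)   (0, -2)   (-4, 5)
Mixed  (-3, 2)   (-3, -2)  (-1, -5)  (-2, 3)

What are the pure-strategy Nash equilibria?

(Day, Day): Species 1 can switch to Night (1 → 3). Not NE.
(Day, Dusk): Species 1 can switch to Night (0 → 2). Not NE.
(Day, Night): Species 2 can switch to Day (-2 → 4). Not NE.
(Day, Mixed): Species 2 can switch to Day (-3 → 4). Not NE.
(Dusk, Day): Species 1 can switch to Day (-4 → 1). Not NE.
(Dusk, Dusk): Species 1 can switch to Day (-1 → 0). Not NE.
(Dusk, Night): Species 1 can switch to Day (-5 → 4). Not NE.
(Dusk, Mixed): Species 1 can switch to Day (-1 → 2). Not NE.
(Night, Day): Species 2 can switch to Mixed (3 → 5). Not NE.
(Night, Dusk): Species 2 can switch to Day (-3 → 3). Not NE.
(Night, Night): Species 1 can switch to Day (0 → 4). Not NE.
(Night, Mixed): Species 1 can switch to Day (-4 → 2). Not NE.
(The remaining 4 profiles each have a profitable deviation by the same check.)

This game has no pure Nash equilibrium.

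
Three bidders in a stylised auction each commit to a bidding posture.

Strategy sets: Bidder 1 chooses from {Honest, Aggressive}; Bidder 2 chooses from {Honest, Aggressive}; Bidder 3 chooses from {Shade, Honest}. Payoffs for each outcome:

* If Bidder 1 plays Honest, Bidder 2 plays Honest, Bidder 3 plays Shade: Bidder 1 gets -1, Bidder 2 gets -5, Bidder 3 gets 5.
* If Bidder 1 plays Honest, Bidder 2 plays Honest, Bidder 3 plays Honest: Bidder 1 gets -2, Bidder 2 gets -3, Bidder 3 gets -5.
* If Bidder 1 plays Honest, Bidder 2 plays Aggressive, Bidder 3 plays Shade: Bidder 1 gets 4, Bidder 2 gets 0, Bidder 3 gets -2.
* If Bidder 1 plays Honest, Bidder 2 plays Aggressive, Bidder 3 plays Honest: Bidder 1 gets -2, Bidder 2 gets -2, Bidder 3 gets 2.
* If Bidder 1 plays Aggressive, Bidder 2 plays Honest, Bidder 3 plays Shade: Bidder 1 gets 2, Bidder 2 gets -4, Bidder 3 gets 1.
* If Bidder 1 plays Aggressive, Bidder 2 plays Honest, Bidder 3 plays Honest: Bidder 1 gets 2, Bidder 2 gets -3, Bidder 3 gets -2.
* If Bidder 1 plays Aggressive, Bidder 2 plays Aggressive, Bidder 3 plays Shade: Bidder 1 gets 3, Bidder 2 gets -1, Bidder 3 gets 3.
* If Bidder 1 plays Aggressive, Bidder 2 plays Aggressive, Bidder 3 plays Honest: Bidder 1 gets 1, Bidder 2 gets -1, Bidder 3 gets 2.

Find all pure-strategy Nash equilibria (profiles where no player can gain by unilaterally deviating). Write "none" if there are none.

No pure-strategy Nash equilibrium.

(Honest, Honest, Shade): Bidder 1 can switch to Aggressive (-1 → 2). Not NE.
(Honest, Honest, Honest): Bidder 1 can switch to Aggressive (-2 → 2). Not NE.
(Honest, Aggressive, Shade): Bidder 3 can switch to Honest (-2 → 2). Not NE.
(Honest, Aggressive, Honest): Bidder 1 can switch to Aggressive (-2 → 1). Not NE.
(Aggressive, Honest, Shade): Bidder 2 can switch to Aggressive (-4 → -1). Not NE.
(Aggressive, Honest, Honest): Bidder 2 can switch to Aggressive (-3 → -1). Not NE.
(Aggressive, Aggressive, Shade): Bidder 1 can switch to Honest (3 → 4). Not NE.
(Aggressive, Aggressive, Honest): Bidder 3 can switch to Shade (2 → 3). Not NE.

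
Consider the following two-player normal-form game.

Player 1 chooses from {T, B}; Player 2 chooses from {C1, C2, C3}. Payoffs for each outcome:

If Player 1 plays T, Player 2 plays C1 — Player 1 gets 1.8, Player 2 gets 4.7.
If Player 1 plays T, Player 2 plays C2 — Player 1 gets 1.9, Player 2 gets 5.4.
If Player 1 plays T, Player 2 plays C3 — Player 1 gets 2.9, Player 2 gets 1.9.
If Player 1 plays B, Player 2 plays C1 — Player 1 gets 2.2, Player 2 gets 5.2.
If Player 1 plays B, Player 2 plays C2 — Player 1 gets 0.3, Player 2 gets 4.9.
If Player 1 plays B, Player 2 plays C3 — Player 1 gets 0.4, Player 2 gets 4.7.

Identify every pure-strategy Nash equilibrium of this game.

(T, C2); (B, C1)

Player 1 against C1: payoffs 1.8, 2.2 → best response B.
Player 1 against C2: payoffs 1.9, 0.3 → best response T.
Player 1 against C3: payoffs 2.9, 0.4 → best response T.
Player 2 against T: payoffs 4.7, 5.4, 1.9 → best response C2.
Player 2 against B: payoffs 5.2, 4.9, 4.7 → best response C1.
Mutual best responses: (T, C2); (B, C1).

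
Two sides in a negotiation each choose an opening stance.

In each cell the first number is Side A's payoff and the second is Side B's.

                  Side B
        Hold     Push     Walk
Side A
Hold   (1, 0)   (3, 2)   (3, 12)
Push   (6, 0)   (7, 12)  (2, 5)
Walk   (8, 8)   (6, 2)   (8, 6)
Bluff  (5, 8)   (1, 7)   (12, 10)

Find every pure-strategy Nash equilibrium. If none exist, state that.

The pure Nash equilibria are (Push, Push); (Walk, Hold); (Bluff, Walk).

Side A against Hold: payoffs 1, 6, 8, 5 → best response Walk.
Side A against Push: payoffs 3, 7, 6, 1 → best response Push.
Side A against Walk: payoffs 3, 2, 8, 12 → best response Bluff.
Side B against Hold: payoffs 0, 2, 12 → best response Walk.
Side B against Push: payoffs 0, 12, 5 → best response Push.
Side B against Walk: payoffs 8, 2, 6 → best response Hold.
Side B against Bluff: payoffs 8, 7, 10 → best response Walk.
Mutual best responses: (Push, Push); (Walk, Hold); (Bluff, Walk).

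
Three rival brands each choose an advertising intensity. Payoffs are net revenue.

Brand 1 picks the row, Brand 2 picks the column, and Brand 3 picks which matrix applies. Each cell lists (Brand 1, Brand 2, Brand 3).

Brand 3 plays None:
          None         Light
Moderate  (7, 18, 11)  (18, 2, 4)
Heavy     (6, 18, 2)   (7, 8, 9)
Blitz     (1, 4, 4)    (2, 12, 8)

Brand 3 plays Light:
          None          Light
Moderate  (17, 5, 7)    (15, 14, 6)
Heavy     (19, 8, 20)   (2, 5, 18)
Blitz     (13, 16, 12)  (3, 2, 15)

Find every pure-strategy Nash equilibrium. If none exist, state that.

For each strategy profile, look for a profitable unilateral deviation.
(Moderate, None, None): Brand 1 gets 7, best alternative 6; Brand 2 gets 18, best alternative 2; Brand 3 gets 11, best alternative 7. No profitable deviation — NE.
(Moderate, None, Light): Brand 1 can switch to Heavy (17 → 19). Not NE.
(Moderate, Light, None): Brand 2 can switch to None (2 → 18). Not NE.
(Moderate, Light, Light): Brand 1 gets 15, best alternative 3; Brand 2 gets 14, best alternative 5; Brand 3 gets 6, best alternative 4. No profitable deviation — NE.
(Heavy, None, None): Brand 1 can switch to Moderate (6 → 7). Not NE.
(Heavy, None, Light): Brand 1 gets 19, best alternative 17; Brand 2 gets 8, best alternative 5; Brand 3 gets 20, best alternative 2. No profitable deviation — NE.
(Heavy, Light, None): Brand 1 can switch to Moderate (7 → 18). Not NE.
(Heavy, Light, Light): Brand 1 can switch to Moderate (2 → 15). Not NE.
(Blitz, None, None): Brand 1 can switch to Moderate (1 → 7). Not NE.
(Blitz, None, Light): Brand 1 can switch to Moderate (13 → 17). Not NE.
(Blitz, Light, None): Brand 1 can switch to Moderate (2 → 18). Not NE.
(The remaining 1 profile has a profitable deviation by the same check.)

Pure-strategy Nash equilibria: (Moderate, None, None) and (Moderate, Light, Light) and (Heavy, None, Light)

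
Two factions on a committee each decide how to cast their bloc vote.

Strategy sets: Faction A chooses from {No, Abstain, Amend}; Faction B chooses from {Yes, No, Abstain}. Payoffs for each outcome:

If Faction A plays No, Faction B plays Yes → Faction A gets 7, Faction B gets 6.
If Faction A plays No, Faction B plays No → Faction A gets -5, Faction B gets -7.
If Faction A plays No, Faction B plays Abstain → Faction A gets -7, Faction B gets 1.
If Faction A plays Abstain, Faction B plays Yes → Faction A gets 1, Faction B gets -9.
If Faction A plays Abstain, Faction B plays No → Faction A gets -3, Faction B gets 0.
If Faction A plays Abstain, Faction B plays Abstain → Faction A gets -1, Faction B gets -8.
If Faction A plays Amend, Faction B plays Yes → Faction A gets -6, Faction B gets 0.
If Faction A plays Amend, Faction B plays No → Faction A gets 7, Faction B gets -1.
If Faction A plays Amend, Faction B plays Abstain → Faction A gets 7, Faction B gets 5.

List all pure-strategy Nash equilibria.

(No, Yes): Faction A gets 7, best alternative 1; Faction B gets 6, best alternative 1. No profitable deviation — NE.
(No, No): Faction A can switch to Abstain (-5 → -3). Not NE.
(No, Abstain): Faction A can switch to Abstain (-7 → -1). Not NE.
(Abstain, Yes): Faction A can switch to No (1 → 7). Not NE.
(Abstain, No): Faction A can switch to Amend (-3 → 7). Not NE.
(Abstain, Abstain): Faction A can switch to Amend (-1 → 7). Not NE.
(Amend, Yes): Faction A can switch to No (-6 → 7). Not NE.
(Amend, No): Faction B can switch to Yes (-1 → 0). Not NE.
(Amend, Abstain): Faction A gets 7, best alternative -1; Faction B gets 5, best alternative 0. No profitable deviation — NE.

The pure Nash equilibria are (No, Yes); (Amend, Abstain).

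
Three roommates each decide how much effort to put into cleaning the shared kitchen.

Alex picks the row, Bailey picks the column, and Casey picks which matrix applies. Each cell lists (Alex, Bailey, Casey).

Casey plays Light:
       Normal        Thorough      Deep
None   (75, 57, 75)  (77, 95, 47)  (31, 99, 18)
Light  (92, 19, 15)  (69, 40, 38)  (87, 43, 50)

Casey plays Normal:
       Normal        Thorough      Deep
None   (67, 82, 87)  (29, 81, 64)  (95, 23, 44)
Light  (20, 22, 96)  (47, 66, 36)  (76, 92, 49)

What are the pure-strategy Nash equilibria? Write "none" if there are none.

Pure-strategy Nash equilibria: (None, Normal, Normal), (Light, Deep, Light)

Alex against (Normal, Light): payoffs 75, 92 → best response Light.
Alex against (Normal, Normal): payoffs 67, 20 → best response None.
Alex against (Thorough, Light): payoffs 77, 69 → best response None.
Alex against (Thorough, Normal): payoffs 29, 47 → best response Light.
Alex against (Deep, Light): payoffs 31, 87 → best response Light.
Alex against (Deep, Normal): payoffs 95, 76 → best response None.
Bailey against (None, Light): payoffs 57, 95, 99 → best response Deep.
Bailey against (None, Normal): payoffs 82, 81, 23 → best response Normal.
Bailey against (Light, Light): payoffs 19, 40, 43 → best response Deep.
Bailey against (Light, Normal): payoffs 22, 66, 92 → best response Deep.
Casey against (None, Normal): payoffs 75, 87 → best response Normal.
Casey against (None, Thorough): payoffs 47, 64 → best response Normal.
Casey against (None, Deep): payoffs 18, 44 → best response Normal.
Casey against (Light, Normal): payoffs 15, 96 → best response Normal.
Casey against (Light, Thorough): payoffs 38, 36 → best response Light.
Casey against (Light, Deep): payoffs 50, 49 → best response Light.
Mutual best responses: (None, Normal, Normal); (Light, Deep, Light).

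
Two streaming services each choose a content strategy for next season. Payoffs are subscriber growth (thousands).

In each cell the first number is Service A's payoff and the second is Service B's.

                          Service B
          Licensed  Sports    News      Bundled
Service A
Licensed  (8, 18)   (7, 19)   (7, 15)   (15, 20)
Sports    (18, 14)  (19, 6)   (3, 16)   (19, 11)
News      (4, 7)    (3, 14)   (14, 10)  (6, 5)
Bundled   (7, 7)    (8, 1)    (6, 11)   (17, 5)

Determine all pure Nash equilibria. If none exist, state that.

This game has no pure Nash equilibrium.

Service A against Licensed: payoffs 8, 18, 4, 7 → best response Sports.
Service A against Sports: payoffs 7, 19, 3, 8 → best response Sports.
Service A against News: payoffs 7, 3, 14, 6 → best response News.
Service A against Bundled: payoffs 15, 19, 6, 17 → best response Sports.
Service B against Licensed: payoffs 18, 19, 15, 20 → best response Bundled.
Service B against Sports: payoffs 14, 6, 16, 11 → best response News.
Service B against News: payoffs 7, 14, 10, 5 → best response Sports.
Service B against Bundled: payoffs 7, 1, 11, 5 → best response News.
No profile is a mutual best response for all players.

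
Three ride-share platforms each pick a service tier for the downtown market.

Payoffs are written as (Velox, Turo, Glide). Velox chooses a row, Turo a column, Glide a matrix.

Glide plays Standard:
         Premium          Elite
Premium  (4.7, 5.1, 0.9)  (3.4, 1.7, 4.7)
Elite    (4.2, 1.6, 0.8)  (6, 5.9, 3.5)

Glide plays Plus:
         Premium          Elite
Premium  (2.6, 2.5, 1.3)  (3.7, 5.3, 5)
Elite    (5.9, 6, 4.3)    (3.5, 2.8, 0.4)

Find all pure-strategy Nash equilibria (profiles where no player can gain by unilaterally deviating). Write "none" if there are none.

(Premium, Elite, Plus) and (Elite, Premium, Plus) and (Elite, Elite, Standard)

(Premium, Premium, Standard): Glide can switch to Plus (0.9 → 1.3). Not NE.
(Premium, Premium, Plus): Velox can switch to Elite (2.6 → 5.9). Not NE.
(Premium, Elite, Standard): Velox can switch to Elite (3.4 → 6). Not NE.
(Premium, Elite, Plus): Velox gets 3.7, best alternative 3.5; Turo gets 5.3, best alternative 2.5; Glide gets 5, best alternative 4.7. No profitable deviation — NE.
(Elite, Premium, Standard): Velox can switch to Premium (4.2 → 4.7). Not NE.
(Elite, Premium, Plus): Velox gets 5.9, best alternative 2.6; Turo gets 6, best alternative 2.8; Glide gets 4.3, best alternative 0.8. No profitable deviation — NE.
(Elite, Elite, Standard): Velox gets 6, best alternative 3.4; Turo gets 5.9, best alternative 1.6; Glide gets 3.5, best alternative 0.4. No profitable deviation — NE.
(Elite, Elite, Plus): Velox can switch to Premium (3.5 → 3.7). Not NE.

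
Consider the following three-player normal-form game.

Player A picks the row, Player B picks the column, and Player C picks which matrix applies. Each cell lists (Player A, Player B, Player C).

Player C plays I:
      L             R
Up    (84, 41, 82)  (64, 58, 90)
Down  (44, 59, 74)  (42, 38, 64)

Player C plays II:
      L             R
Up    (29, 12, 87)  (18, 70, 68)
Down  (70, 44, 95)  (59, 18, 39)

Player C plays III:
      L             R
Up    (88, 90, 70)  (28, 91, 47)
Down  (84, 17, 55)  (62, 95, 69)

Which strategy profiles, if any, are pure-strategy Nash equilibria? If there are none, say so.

(Up, R, I), (Down, L, II), (Down, R, III)

Mark each player's best response to every combination of opponents' strategies; a profile where every player is best-responding is a pure Nash equilibrium.
Player A against (L, I): payoffs 84, 44 → best response Up.
Player A against (L, II): payoffs 29, 70 → best response Down.
Player A against (L, III): payoffs 88, 84 → best response Up.
Player A against (R, I): payoffs 64, 42 → best response Up.
Player A against (R, II): payoffs 18, 59 → best response Down.
Player A against (R, III): payoffs 28, 62 → best response Down.
Player B against (Up, I): payoffs 41, 58 → best response R.
Player B against (Up, II): payoffs 12, 70 → best response R.
Player B against (Up, III): payoffs 90, 91 → best response R.
Player B against (Down, I): payoffs 59, 38 → best response L.
Player B against (Down, II): payoffs 44, 18 → best response L.
Player B against (Down, III): payoffs 17, 95 → best response R.
Player C against (Up, L): payoffs 82, 87, 70 → best response II.
Player C against (Up, R): payoffs 90, 68, 47 → best response I.
Player C against (Down, L): payoffs 74, 95, 55 → best response II.
Player C against (Down, R): payoffs 64, 39, 69 → best response III.
Mutual best responses: (Up, R, I); (Down, L, II); (Down, R, III).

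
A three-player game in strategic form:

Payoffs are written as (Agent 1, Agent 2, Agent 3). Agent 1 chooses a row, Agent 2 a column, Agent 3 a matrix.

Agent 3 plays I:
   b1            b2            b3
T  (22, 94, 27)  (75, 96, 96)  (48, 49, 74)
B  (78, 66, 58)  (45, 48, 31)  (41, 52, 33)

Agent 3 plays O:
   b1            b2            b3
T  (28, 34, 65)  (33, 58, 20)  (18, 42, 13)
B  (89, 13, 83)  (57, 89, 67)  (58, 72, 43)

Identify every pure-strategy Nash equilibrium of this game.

(T, b1, I): Agent 1 can switch to B (22 → 78). Not NE.
(T, b1, O): Agent 1 can switch to B (28 → 89). Not NE.
(T, b2, I): Agent 1 gets 75, best alternative 45; Agent 2 gets 96, best alternative 94; Agent 3 gets 96, best alternative 20. No profitable deviation — NE.
(T, b2, O): Agent 1 can switch to B (33 → 57). Not NE.
(T, b3, I): Agent 2 can switch to b1 (49 → 94). Not NE.
(T, b3, O): Agent 1 can switch to B (18 → 58). Not NE.
(B, b1, I): Agent 3 can switch to O (58 → 83). Not NE.
(B, b1, O): Agent 2 can switch to b2 (13 → 89). Not NE.
(B, b2, I): Agent 1 can switch to T (45 → 75). Not NE.
(B, b2, O): Agent 1 gets 57, best alternative 33; Agent 2 gets 89, best alternative 72; Agent 3 gets 67, best alternative 31. No profitable deviation — NE.
(B, b3, I): Agent 1 can switch to T (41 → 48). Not NE.
(B, b3, O): Agent 2 can switch to b2 (72 → 89). Not NE.

Pure-strategy Nash equilibria: (T, b2, I), (B, b2, O)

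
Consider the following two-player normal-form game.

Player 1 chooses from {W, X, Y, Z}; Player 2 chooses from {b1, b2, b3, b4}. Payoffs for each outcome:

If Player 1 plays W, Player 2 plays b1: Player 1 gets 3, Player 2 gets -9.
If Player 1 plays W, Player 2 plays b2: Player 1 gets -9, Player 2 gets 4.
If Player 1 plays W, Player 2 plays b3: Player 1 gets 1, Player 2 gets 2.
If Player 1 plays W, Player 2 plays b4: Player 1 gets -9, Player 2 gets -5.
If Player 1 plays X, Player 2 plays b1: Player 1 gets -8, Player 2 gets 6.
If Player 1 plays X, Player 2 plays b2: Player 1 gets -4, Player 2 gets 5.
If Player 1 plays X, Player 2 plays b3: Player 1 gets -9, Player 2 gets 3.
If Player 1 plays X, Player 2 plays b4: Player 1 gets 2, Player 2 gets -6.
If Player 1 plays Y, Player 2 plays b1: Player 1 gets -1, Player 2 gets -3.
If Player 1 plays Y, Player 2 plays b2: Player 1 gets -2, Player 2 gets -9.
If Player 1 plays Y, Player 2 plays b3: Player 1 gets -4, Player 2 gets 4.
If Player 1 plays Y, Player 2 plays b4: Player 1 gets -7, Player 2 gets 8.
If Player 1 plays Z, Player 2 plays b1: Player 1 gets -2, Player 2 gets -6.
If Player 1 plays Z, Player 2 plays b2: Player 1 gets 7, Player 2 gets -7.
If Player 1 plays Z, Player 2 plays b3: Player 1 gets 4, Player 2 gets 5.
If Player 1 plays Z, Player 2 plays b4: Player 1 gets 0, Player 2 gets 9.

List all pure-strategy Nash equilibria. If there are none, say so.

For each strategy profile, look for a profitable unilateral deviation.
(W, b1): Player 2 can switch to b2 (-9 → 4). Not NE.
(W, b2): Player 1 can switch to X (-9 → -4). Not NE.
(W, b3): Player 1 can switch to Z (1 → 4). Not NE.
(W, b4): Player 1 can switch to X (-9 → 2). Not NE.
(X, b1): Player 1 can switch to W (-8 → 3). Not NE.
(X, b2): Player 1 can switch to Y (-4 → -2). Not NE.
(The remaining 10 profiles each have a profitable deviation by the same check.)

No pure-strategy Nash equilibrium.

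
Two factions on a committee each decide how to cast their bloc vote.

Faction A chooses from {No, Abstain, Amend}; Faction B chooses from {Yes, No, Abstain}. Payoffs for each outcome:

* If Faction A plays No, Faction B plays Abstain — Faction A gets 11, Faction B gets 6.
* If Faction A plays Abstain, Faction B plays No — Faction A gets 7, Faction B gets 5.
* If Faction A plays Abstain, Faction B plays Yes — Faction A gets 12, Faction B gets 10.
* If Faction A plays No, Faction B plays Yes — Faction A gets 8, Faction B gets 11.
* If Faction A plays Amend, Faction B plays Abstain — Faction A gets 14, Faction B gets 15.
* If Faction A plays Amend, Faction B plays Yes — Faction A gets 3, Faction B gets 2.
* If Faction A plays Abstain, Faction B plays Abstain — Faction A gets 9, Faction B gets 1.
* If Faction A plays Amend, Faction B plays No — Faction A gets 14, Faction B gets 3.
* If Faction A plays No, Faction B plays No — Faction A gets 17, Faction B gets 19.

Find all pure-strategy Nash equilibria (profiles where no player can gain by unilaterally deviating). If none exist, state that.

Check each profile: it is a Nash equilibrium iff no player can strictly gain by switching unilaterally.
(No, Yes): Faction A can switch to Abstain (8 → 12). Not NE.
(No, No): Faction A gets 17, best alternative 14; Faction B gets 19, best alternative 11. No profitable deviation — NE.
(No, Abstain): Faction A can switch to Amend (11 → 14). Not NE.
(Abstain, Yes): Faction A gets 12, best alternative 8; Faction B gets 10, best alternative 5. No profitable deviation — NE.
(Abstain, No): Faction A can switch to No (7 → 17). Not NE.
(Abstain, Abstain): Faction A can switch to No (9 → 11). Not NE.
(Amend, Yes): Faction A can switch to No (3 → 8). Not NE.
(Amend, No): Faction A can switch to No (14 → 17). Not NE.
(Amend, Abstain): Faction A gets 14, best alternative 11; Faction B gets 15, best alternative 3. No profitable deviation — NE.

Pure-strategy Nash equilibria: (No, No), (Abstain, Yes), (Amend, Abstain)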